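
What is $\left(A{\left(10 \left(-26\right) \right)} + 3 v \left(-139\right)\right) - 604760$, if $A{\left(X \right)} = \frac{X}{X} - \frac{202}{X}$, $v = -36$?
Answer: $- \frac{76667009}{130} \approx -5.8975 \cdot 10^{5}$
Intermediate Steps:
$A{\left(X \right)} = 1 - \frac{202}{X}$
$\left(A{\left(10 \left(-26\right) \right)} + 3 v \left(-139\right)\right) - 604760 = \left(\frac{-202 + 10 \left(-26\right)}{10 \left(-26\right)} + 3 \left(-36\right) \left(-139\right)\right) - 604760 = \left(\frac{-202 - 260}{-260} - -15012\right) - 604760 = \left(\left(- \frac{1}{260}\right) \left(-462\right) + 15012\right) - 604760 = \left(\frac{231}{130} + 15012\right) - 604760 = \frac{1951791}{130} - 604760 = - \frac{76667009}{130}$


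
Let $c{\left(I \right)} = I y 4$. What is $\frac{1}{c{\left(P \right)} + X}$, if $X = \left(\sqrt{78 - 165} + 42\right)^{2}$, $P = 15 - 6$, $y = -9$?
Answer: $- \frac{i}{- 1353 i + 84 \sqrt{87}} \approx 0.00055349 - 0.00032052 i$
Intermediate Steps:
$P = 9$ ($P = 15 - 6 = 9$)
$c{\left(I \right)} = - 36 I$ ($c{\left(I \right)} = I \left(-9\right) 4 = - 9 I 4 = - 36 I$)
$X = \left(42 + i \sqrt{87}\right)^{2}$ ($X = \left(\sqrt{-87} + 42\right)^{2} = \left(i \sqrt{87} + 42\right)^{2} = \left(42 + i \sqrt{87}\right)^{2} \approx 1677.0 + 783.5 i$)
$\frac{1}{c{\left(P \right)} + X} = \frac{1}{\left(-36\right) 9 + \left(42 + i \sqrt{87}\right)^{2}} = \frac{1}{-324 + \left(42 + i \sqrt{87}\right)^{2}}$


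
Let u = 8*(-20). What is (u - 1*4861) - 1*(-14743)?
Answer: 9722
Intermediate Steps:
u = -160
(u - 1*4861) - 1*(-14743) = (-160 - 1*4861) - 1*(-14743) = (-160 - 4861) + 14743 = -5021 + 14743 = 9722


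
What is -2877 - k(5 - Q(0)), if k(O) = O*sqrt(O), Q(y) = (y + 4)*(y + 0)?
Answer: -2877 - 5*sqrt(5) ≈ -2888.2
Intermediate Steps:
Q(y) = y*(4 + y) (Q(y) = (4 + y)*y = y*(4 + y))
k(O) = O**(3/2)
-2877 - k(5 - Q(0)) = -2877 - (5 - 0*(4 + 0))**(3/2) = -2877 - (5 - 0*4)**(3/2) = -2877 - (5 - 1*0)**(3/2) = -2877 - (5 + 0)**(3/2) = -2877 - 5**(3/2) = -2877 - 5*sqrt(5)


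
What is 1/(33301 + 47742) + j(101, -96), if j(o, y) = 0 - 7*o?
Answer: -57297400/81043 ≈ -707.00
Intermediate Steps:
j(o, y) = -7*o
1/(33301 + 47742) + j(101, -96) = 1/(33301 + 47742) - 7*101 = 1/81043 - 707 = -57297400/81043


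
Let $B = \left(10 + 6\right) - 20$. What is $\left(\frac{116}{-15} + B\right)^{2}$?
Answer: $\frac{30976}{225} \approx 137.67$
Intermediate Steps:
$B = -4$ ($B = 16 - 20 = -4$)
$\left(\frac{116}{-15} + B\right)^{2} = \left(\frac{116}{-15} - 4\right)^{2} = \left(116 \left(- \frac{1}{15}\right) - 4\right)^{2} = \left(- \frac{116}{15} - 4\right)^{2} = \left(- \frac{176}{15}\right)^{2} = \frac{30976}{225}$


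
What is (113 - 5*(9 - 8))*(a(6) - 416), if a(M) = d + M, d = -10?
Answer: -45360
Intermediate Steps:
a(M) = -10 + M
(113 - 5*(9 - 8))*(a(6) - 416) = (113 - 5*(9 - 8))*((-10 + 6) - 416) = (113 - 5*1)*(-4 - 416) = (113 - 5)*(-420) = 108*(-420) = -45360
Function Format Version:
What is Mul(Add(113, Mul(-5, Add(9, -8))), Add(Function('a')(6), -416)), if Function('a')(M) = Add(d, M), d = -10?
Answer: -45360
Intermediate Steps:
Function('a')(M) = Add(-10, M)
Mul(Add(113, Mul(-5, Add(9, -8))), Add(Function('a')(6), -416)) = Mul(Add(113, Mul(-5, Add(9, -8))), Add(Add(-10, 6), -416)) = Mul(Add(113, Mul(-5, 1)), Add(-4, -416)) = Mul(Add(113, -5), -420) = Mul(108, -420) = -45360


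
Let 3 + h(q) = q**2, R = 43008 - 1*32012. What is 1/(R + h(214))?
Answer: 1/56789 ≈ 1.7609e-5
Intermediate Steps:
R = 10996 (R = 43008 - 32012 = 10996)
h(q) = -3 + q**2
1/(R + h(214)) = 1/(10996 + (-3 + 214**2)) = 1/(10996 + (-3 + 45796)) = 1/(10996 + 45793) = 1/56789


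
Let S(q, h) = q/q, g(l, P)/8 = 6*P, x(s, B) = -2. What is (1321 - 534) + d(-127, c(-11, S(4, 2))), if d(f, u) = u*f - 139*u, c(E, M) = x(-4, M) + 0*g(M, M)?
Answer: 1319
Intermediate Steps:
g(l, P) = 48*P (g(l, P) = 8*(6*P) = 48*P)
S(q, h) = 1
c(E, M) = -2 (c(E, M) = -2 + 0*(48*M) = -2 + 0 = -2)
d(f, u) = -139*u + f*u (d(f, u) = f*u - 139*u = -139*u + f*u)
(1321 - 534) + d(-127, c(-11, S(4, 2))) = (1321 - 534) - 2*(-139 - 127) = 787 - 2*(-266) = 787 + 532 = 1319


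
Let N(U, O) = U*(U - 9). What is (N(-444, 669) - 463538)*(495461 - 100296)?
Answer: -103693666990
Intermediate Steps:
N(U, O) = U*(-9 + U)
(N(-444, 669) - 463538)*(495461 - 100296) = (-444*(-9 - 444) - 463538)*(495461 - 100296) = (-444*(-453) - 463538)*395165 = (201132 - 463538)*395165 = -262406*395165 = -103693666990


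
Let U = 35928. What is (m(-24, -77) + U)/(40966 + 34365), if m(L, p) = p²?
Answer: 41857/75331 ≈ 0.55564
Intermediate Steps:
(m(-24, -77) + U)/(40966 + 34365) = ((-77)² + 35928)/(40966 + 34365) = (5929 + 35928)/75331 = 41857*(1/75331) = 41857/75331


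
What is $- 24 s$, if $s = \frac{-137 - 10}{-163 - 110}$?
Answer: $- \frac{168}{13} \approx -12.923$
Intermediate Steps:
$s = \frac{7}{13}$ ($s = - \frac{147}{-273} = \left(-147\right) \left(- \frac{1}{273}\right) = \frac{7}{13} \approx 0.53846$)
$- 24 s = \left(-24\right) \frac{7}{13} = - \frac{168}{13}$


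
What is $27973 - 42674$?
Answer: $-14701$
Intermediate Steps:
$27973 - 42674 = -14701$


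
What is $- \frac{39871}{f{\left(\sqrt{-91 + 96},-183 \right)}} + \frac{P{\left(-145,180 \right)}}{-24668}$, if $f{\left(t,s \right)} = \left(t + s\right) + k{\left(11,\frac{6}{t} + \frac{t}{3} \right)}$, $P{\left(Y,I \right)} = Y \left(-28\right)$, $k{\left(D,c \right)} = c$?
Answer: $\frac{289047194140}{1326399241} + \frac{4545294 \sqrt{5}}{1505561} \approx 224.67$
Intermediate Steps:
$P{\left(Y,I \right)} = - 28 Y$
$f{\left(t,s \right)} = s + \frac{6}{t} + \frac{4 t}{3}$ ($f{\left(t,s \right)} = \left(t + s\right) + \left(\frac{6}{t} + \frac{t}{3}\right) = \left(s + t\right) + \left(\frac{6}{t} + t \frac{1}{3}\right) = \left(s + t\right) + \left(\frac{6}{t} + \frac{t}{3}\right) = s + \frac{6}{t} + \frac{4 t}{3}$)
$- \frac{39871}{f{\left(\sqrt{-91 + 96},-183 \right)}} + \frac{P{\left(-145,180 \right)}}{-24668} = - \frac{39871}{-183 + \frac{6}{\sqrt{-91 + 96}} + \frac{4 \sqrt{-91 + 96}}{3}} + \frac{\left(-28\right) \left(-145\right)}{-24668} = - \frac{39871}{-183 + \frac{6}{\sqrt{5}} + \frac{4 \sqrt{5}}{3}} + 4060 \left(- \frac{1}{24668}\right) = - \frac{39871}{-183 + 6 \frac{\sqrt{5}}{5} + \frac{4 \sqrt{5}}{3}} - \frac{145}{881} = - \frac{39871}{-183 + \frac{6 \sqrt{5}}{5} + \frac{4 \sqrt{5}}{3}} - \frac{145}{881} = - \frac{39871}{-183 + \frac{38 \sqrt{5}}{15}} - \frac{145}{881} = - \frac{145}{881} - \frac{39871}{-183 + \frac{38 \sqrt{5}}{15}}$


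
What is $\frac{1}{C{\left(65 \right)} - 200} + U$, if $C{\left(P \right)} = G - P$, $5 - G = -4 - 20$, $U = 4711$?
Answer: $\frac{1111795}{236} \approx 4711.0$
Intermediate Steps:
$G = 29$ ($G = 5 - \left(-4 - 20\right) = 5 - -24 = 5 + 24 = 29$)
$C{\left(P \right)} = 29 - P$
$\frac{1}{C{\left(65 \right)} - 200} + U = \frac{1}{\left(29 - 65\right) - 200} + 4711 = \frac{1}{-36 - 200} + 4711 = \frac{1}{-236} + 4711 = - \frac{1}{236} + 4711 = \frac{1111795}{236}$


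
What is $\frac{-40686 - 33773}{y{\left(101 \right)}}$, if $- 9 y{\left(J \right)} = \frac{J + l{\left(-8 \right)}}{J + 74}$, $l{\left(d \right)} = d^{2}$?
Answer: $710745$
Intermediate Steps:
$y{\left(J \right)} = - \frac{64 + J}{9 \left(74 + J\right)}$ ($y{\left(J \right)} = - \frac{\left(J + \left(-8\right)^{2}\right) \frac{1}{J + 74}}{9} = - \frac{\left(J + 64\right) \frac{1}{74 + J}}{9} = - \frac{\left(64 + J\right) \frac{1}{74 + J}}{9} = - \frac{\frac{1}{74 + J} \left(64 + J\right)}{9} = - \frac{64 + J}{9 \left(74 + J\right)}$)
$\frac{-40686 - 33773}{y{\left(101 \right)}} = \frac{-40686 - 33773}{\frac{1}{9} \frac{1}{74 + 101} \left(-64 - 101\right)} = - \frac{74459}{\frac{1}{9} \cdot \frac{1}{175} \left(-64 - 101\right)} = - \frac{74459}{\frac{1}{9} \cdot \frac{1}{175} \left(-165\right)} = - \frac{74459}{- \frac{11}{105}} = \left(-74459\right) \left(- \frac{105}{11}\right) = 710745$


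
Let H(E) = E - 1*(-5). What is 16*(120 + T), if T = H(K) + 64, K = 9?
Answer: 3168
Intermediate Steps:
H(E) = 5 + E (H(E) = E + 5 = 5 + E)
T = 78 (T = (5 + 9) + 64 = 14 + 64 = 78)
16*(120 + T) = 16*(120 + 78) = 16*198 = 3168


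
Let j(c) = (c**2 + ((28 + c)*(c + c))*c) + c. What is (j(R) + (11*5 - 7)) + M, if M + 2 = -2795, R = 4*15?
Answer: 634511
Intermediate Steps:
R = 60
j(c) = c + c**2 + 2*c**2*(28 + c) (j(c) = (c**2 + ((28 + c)*(2*c))*c) + c = (c**2 + (2*c*(28 + c))*c) + c = (c**2 + 2*c**2*(28 + c)) + c = c + c**2 + 2*c**2*(28 + c))
M = -2797 (M = -2 - 2795 = -2797)
(j(R) + (11*5 - 7)) + M = (60*(1 + 2*60**2 + 57*60) + (11*5 - 7)) - 2797 = (60*(1 + 2*3600 + 3420) + (55 - 7)) - 2797 = (60*(1 + 7200 + 3420) + 48) - 2797 = (60*10621 + 48) - 2797 = (637260 + 48) - 2797 = 637308 - 2797 = 634511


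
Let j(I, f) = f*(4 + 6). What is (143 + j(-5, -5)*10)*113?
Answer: -40341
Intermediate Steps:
j(I, f) = 10*f (j(I, f) = f*10 = 10*f)
(143 + j(-5, -5)*10)*113 = (143 + (10*(-5))*10)*113 = (143 - 50*10)*113 = (143 - 500)*113 = -357*113 = -40341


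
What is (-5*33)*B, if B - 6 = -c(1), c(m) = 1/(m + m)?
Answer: -1815/2 ≈ -907.50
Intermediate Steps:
c(m) = 1/(2*m)
B = 11/2 (B = 6 - 1/(2*1) = 6 - 1/2 = 11/2 ≈ 5.5000)
(-5*33)*B = -5*33*(11/2) = -165*11/2 = -1815/2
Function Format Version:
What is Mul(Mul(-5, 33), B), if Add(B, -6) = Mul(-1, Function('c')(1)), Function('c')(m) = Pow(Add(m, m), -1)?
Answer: Rational(-1815, 2) ≈ -907.50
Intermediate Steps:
Function('c')(m) = Mul(Rational(1, 2), Pow(m, -1)) (Function('c')(m) = Pow(Mul(2, m), -1) = Mul(Rational(1, 2), Pow(m, -1)))
B = Rational(11, 2) (B = Add(6, Mul(-1, Mul(Rational(1, 2), Pow(1, -1)))) = Add(6, Mul(-1, Mul(Rational(1, 2), 1))) = Add(6, Mul(-1, Rational(1, 2))) = Add(6, Rational(-1, 2)) = Rational(11, 2) ≈ 5.5000)
Mul(Mul(-5, 33), B) = Mul(Mul(-5, 33), Rational(11, 2)) = Mul(-165, Rational(11, 2)) = Rational(-1815, 2)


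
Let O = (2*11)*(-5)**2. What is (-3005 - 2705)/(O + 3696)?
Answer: -2855/2123 ≈ -1.3448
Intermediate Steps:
O = 550 (O = 22*25 = 550)
(-3005 - 2705)/(O + 3696) = (-3005 - 2705)/(550 + 3696) = -5710/4246 = -5710*1/4246 = -2855/2123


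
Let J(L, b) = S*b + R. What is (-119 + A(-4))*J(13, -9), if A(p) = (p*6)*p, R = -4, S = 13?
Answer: 2783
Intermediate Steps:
A(p) = 6*p² (A(p) = (6*p)*p = 6*p²)
J(L, b) = -4 + 13*b (J(L, b) = 13*b - 4 = -4 + 13*b)
(-119 + A(-4))*J(13, -9) = (-119 + 6*(-4)²)*(-4 + 13*(-9)) = (-119 + 6*16)*(-4 - 117) = (-119 + 96)*(-121) = -23*(-121) = 2783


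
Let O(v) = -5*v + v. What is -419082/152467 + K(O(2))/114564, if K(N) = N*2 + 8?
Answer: -12003232496/4366807347 ≈ -2.7487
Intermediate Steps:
O(v) = -4*v
K(N) = 8 + 2*N (K(N) = 2*N + 8 = 8 + 2*N)
-419082/152467 + K(O(2))/114564 = -419082/152467 + (8 + 2*(-4*2))/114564 = -419082*1/152467 + (8 + 2*(-8))*(1/114564) = -419082/152467 + (8 - 16)*(1/114564) = -419082/152467 - 8*1/114564 = -419082/152467 - 2/28641 = -12003232496/4366807347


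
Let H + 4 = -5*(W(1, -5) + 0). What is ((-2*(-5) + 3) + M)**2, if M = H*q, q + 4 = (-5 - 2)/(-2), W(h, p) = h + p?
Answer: 25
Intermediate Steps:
q = -1/2 (q = -4 + (-5 - 2)/(-2) = -4 - 7*(-1/2) = -4 + 7/2 = -1/2 ≈ -0.50000)
H = 16 (H = -4 - 5*((1 - 5) + 0) = -4 - 5*(-4 + 0) = -4 - 5*(-4) = -4 + 20 = 16)
M = -8 (M = 16*(-1/2) = -8)
((-2*(-5) + 3) + M)**2 = ((-2*(-5) + 3) - 8)**2 = ((10 + 3) - 8)**2 = (13 - 8)**2 = 5**2 = 25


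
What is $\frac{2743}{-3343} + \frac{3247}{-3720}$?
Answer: $- \frac{21058681}{12435960} \approx -1.6934$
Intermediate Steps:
$\frac{2743}{-3343} + \frac{3247}{-3720} = 2743 \left(- \frac{1}{3343}\right) + 3247 \left(- \frac{1}{3720}\right) = - \frac{2743}{3343} - \frac{3247}{3720} = - \frac{21058681}{12435960}$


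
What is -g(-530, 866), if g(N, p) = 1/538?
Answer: -1/538 ≈ -0.0018587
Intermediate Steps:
g(N, p) = 1/538
-g(-530, 866) = -1*1/538 = -1/538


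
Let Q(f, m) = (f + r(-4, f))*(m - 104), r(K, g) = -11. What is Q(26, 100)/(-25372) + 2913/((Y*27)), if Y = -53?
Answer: -6151898/3025611 ≈ -2.0333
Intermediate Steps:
Q(f, m) = (-104 + m)*(-11 + f) (Q(f, m) = (f - 11)*(m - 104) = (-11 + f)*(-104 + m) = (-104 + m)*(-11 + f))
Q(26, 100)/(-25372) + 2913/((Y*27)) = (1144 - 104*26 - 11*100 + 26*100)/(-25372) + 2913/((-53*27)) = (1144 - 2704 - 1100 + 2600)*(-1/25372) + 2913/(-1431) = -60*(-1/25372) + 2913*(-1/1431) = 15/6343 - 971/477 = -6151898/3025611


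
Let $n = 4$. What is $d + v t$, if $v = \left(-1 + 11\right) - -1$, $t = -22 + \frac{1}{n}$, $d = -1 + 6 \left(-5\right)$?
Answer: $- \frac{1081}{4} \approx -270.25$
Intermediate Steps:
$d = -31$ ($d = -1 - 30 = -31$)
$t = - \frac{87}{4}$ ($t = -22 + \frac{1}{4} = - \frac{87}{4} \approx -21.75$)
$v = 11$ ($v = 10 + 1 = 11$)
$d + v t = -31 + 11 \left(- \frac{87}{4}\right) = -31 - \frac{957}{4} = - \frac{1081}{4}$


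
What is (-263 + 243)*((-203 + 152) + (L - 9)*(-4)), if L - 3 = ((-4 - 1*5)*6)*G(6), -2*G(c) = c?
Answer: 13500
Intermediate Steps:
G(c) = -c/2
L = 165 (L = 3 + ((-4 - 1*5)*6)*(-1/2*6) = 3 + ((-4 - 5)*6)*(-3) = 3 - 9*6*(-3) = 3 - 54*(-3) = 3 + 162 = 165)
(-263 + 243)*((-203 + 152) + (L - 9)*(-4)) = (-263 + 243)*((-203 + 152) + (165 - 9)*(-4)) = -20*(-51 + 156*(-4)) = -20*(-51 - 624) = -20*(-675) = 13500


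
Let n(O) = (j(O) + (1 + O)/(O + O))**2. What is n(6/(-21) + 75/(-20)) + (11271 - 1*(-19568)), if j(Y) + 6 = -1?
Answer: 1577373773/51076 ≈ 30883.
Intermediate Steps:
j(Y) = -7 (j(Y) = -6 - 1 = -7)
n(O) = (-7 + (1 + O)/(2*O))**2 (n(O) = (-7 + (1 + O)/(O + O))**2 = (-7 + (1 + O)/((2*O)))**2 = (-7 + (1 + O)*(1/(2*O)))**2 = (-7 + (1 + O)/(2*O))**2)
n(6/(-21) + 75/(-20)) + (11271 - 1*(-19568)) = (1 - 13*(6/(-21) + 75/(-20)))**2/(4*(6/(-21) + 75/(-20))**2) + (11271 - 1*(-19568)) = (1 - 13*(6*(-1/21) + 75*(-1/20)))**2/(4*(6*(-1/21) + 75*(-1/20))**2) + (11271 + 19568) = (1 - 13*(-2/7 - 15/4))**2/(4*(-2/7 - 15/4)**2) + 30839 = (1 - 13*(-113/28))**2/(4*(-113/28)**2) + 30839 = (1/4)*(784/12769)*(1 + 1469/28)**2 + 30839 = (1/4)*(784/12769)*(1497/28)**2 + 30839 = (1/4)*(784/12769)*(2241009/784) + 30839 = 2241009/51076 + 30839 = 1577373773/51076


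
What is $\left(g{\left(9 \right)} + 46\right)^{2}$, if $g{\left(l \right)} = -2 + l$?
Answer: $2809$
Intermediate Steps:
$\left(g{\left(9 \right)} + 46\right)^{2} = \left(\left(-2 + 9\right) + 46\right)^{2} = \left(7 + 46\right)^{2} = 53^{2} = 2809$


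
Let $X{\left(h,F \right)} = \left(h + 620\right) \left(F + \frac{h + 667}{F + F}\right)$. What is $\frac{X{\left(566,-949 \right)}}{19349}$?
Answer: $- \frac{1068843955}{18362201} \approx -58.209$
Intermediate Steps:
$X{\left(h,F \right)} = \left(620 + h\right) \left(F + \frac{667 + h}{2 F}\right)$
$\frac{X{\left(566,-949 \right)}}{19349} = \frac{\frac{1}{2} \frac{1}{-949} \left(413540 + 566^{2} + 1287 \cdot 566 + 2 \left(-949\right)^{2} \left(620 + 566\right)\right)}{19349} = \frac{1}{2} \left(- \frac{1}{949}\right) \left(413540 + 320356 + 728442 + 2 \cdot 900601 \cdot 1186\right) \frac{1}{19349} = \frac{1}{2} \left(- \frac{1}{949}\right) \left(413540 + 320356 + 728442 + 2136225572\right) \frac{1}{19349} = \frac{1}{2} \left(- \frac{1}{949}\right) 2137687910 \cdot \frac{1}{19349} = \left(- \frac{1068843955}{949}\right) \frac{1}{19349} = - \frac{1068843955}{18362201}$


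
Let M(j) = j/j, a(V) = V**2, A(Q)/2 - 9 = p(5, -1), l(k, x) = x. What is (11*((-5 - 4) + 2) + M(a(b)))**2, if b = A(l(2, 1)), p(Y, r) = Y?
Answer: 5776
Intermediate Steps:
A(Q) = 28 (A(Q) = 18 + 2*5 = 18 + 10 = 28)
b = 28
M(j) = 1
(11*((-5 - 4) + 2) + M(a(b)))**2 = (11*((-5 - 4) + 2) + 1)**2 = (11*(-9 + 2) + 1)**2 = (11*(-7) + 1)**2 = (-77 + 1)**2 = (-76)**2 = 5776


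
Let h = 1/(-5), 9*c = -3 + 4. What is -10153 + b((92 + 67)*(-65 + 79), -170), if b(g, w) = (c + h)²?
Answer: -20559809/2025 ≈ -10153.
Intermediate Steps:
c = ⅑ (c = (-3 + 4)/9 = (⅑)*1 = ⅑ ≈ 0.11111)
h = -⅕ ≈ -0.20000
b(g, w) = 16/2025 (b(g, w) = (⅑ - ⅕)² = (-4/45)² = 16/2025)
-10153 + b((92 + 67)*(-65 + 79), -170) = -10153 + 16/2025 = -20559809/2025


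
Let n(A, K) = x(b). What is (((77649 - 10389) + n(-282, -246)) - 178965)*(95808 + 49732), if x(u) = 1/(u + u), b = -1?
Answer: -16257618470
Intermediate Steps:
x(u) = 1/(2*u)
n(A, K) = -½ (n(A, K) = (½)/(-1) = (½)*(-1) = -½)
(((77649 - 10389) + n(-282, -246)) - 178965)*(95808 + 49732) = (((77649 - 10389) - ½) - 178965)*(95808 + 49732) = ((67260 - ½) - 178965)*145540 = (134519/2 - 178965)*145540 = -223411/2*145540 = -16257618470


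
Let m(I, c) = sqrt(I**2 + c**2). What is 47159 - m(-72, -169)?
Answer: 47159 - sqrt(33745) ≈ 46975.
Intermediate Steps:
47159 - m(-72, -169) = 47159 - sqrt((-72)**2 + (-169)**2) = 47159 - sqrt(5184 + 28561) = 47159 - sqrt(33745)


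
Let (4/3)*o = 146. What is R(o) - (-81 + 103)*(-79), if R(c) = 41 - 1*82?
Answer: 1697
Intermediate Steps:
o = 219/2 (o = (¾)*146 = 219/2 ≈ 109.50)
R(c) = -41 (R(c) = 41 - 82 = -41)
R(o) - (-81 + 103)*(-79) = -41 - (-81 + 103)*(-79) = -41 - 22*(-79) = -41 - 1*(-1738) = -41 + 1738 = 1697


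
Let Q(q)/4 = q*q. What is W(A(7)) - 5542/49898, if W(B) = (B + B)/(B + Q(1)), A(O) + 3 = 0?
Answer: -152465/24949 ≈ -6.1111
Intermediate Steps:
A(O) = -3 (A(O) = -3 + 0 = -3)
Q(q) = 4*q² (Q(q) = 4*(q*q) = 4*q²)
W(B) = 2*B/(4 + B) (W(B) = (B + B)/(B + 4*1²) = (2*B)/(B + 4*1) = (2*B)/(B + 4) = (2*B)/(4 + B) = 2*B/(4 + B))
W(A(7)) - 5542/49898 = 2*(-3)/(4 - 3) - 5542/49898 = 2*(-3)/1 - 5542*1/49898 = 2*(-3)*1 - 2771/24949 = -6 - 2771/24949 = -152465/24949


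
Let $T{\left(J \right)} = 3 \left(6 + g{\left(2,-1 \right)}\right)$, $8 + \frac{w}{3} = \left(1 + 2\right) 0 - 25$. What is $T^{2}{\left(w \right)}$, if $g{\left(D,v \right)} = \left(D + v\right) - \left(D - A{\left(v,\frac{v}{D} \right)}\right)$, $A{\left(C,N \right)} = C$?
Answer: $144$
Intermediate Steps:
$w = -99$ ($w = -24 + 3 \left(\left(1 + 2\right) 0 - 25\right) = -24 + 3 \left(3 \cdot 0 - 25\right) = -24 + 3 \left(0 - 25\right) = -24 + 3 \left(-25\right) = -24 - 75 = -99$)
$g{\left(D,v \right)} = 2 v$ ($g{\left(D,v \right)} = \left(D + v\right) - \left(D - v\right) = 2 v$)
$T{\left(J \right)} = 12$ ($T{\left(J \right)} = 3 \left(6 + 2 \left(-1\right)\right) = 3 \left(6 - 2\right) = 3 \cdot 4 = 12$)
$T^{2}{\left(w \right)} = 12^{2} = 144$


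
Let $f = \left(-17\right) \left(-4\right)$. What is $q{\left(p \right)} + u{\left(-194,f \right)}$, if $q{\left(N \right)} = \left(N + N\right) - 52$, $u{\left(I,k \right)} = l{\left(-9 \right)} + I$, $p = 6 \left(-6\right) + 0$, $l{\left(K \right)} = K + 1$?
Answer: $-326$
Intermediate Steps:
$l{\left(K \right)} = 1 + K$
$p = -36$ ($p = -36 + 0 = -36$)
$f = 68$
$u{\left(I,k \right)} = -8 + I$ ($u{\left(I,k \right)} = \left(1 - 9\right) + I = -8 + I$)
$q{\left(N \right)} = -52 + 2 N$ ($q{\left(N \right)} = 2 N - 52 = -52 + 2 N$)
$q{\left(p \right)} + u{\left(-194,f \right)} = \left(-52 + 2 \left(-36\right)\right) - 202 = \left(-52 - 72\right) - 202 = -124 - 202 = -326$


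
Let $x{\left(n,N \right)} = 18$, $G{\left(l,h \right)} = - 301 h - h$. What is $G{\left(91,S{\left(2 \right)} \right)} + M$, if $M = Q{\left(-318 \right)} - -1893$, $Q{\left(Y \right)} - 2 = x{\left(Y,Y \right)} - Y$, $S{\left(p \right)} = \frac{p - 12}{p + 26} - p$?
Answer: $\frac{20600}{7} \approx 2942.9$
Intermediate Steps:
$S{\left(p \right)} = - p + \frac{-12 + p}{26 + p}$ ($S{\left(p \right)} = \frac{-12 + p}{26 + p} - p = - p + \frac{-12 + p}{26 + p}$)
$G{\left(l,h \right)} = - 302 h$
$Q{\left(Y \right)} = 20 - Y$ ($Q{\left(Y \right)} = 2 - \left(-18 + Y\right) = 20 - Y$)
$M = 2231$ ($M = \left(20 - -318\right) - -1893 = \left(20 + 318\right) + 1893 = 338 + 1893 = 2231$)
$G{\left(91,S{\left(2 \right)} \right)} + M = - 302 \frac{-12 - 2^{2} - 50}{26 + 2} + 2231 = - 302 \frac{-12 - 4 - 50}{28} + 2231 = - 302 \cdot \frac{1}{28} \left(-66\right) + 2231 = \left(-302\right) \left(- \frac{33}{14}\right) + 2231 = \frac{4983}{7} + 2231 = \frac{20600}{7}$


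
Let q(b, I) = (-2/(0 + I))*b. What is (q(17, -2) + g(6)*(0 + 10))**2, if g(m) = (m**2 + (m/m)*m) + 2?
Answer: 208849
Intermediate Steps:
g(m) = 2 + m + m**2 (g(m) = (m**2 + 1*m) + 2 = (m**2 + m) + 2 = (m + m**2) + 2 = 2 + m + m**2)
q(b, I) = -2*b/I (q(b, I) = (-2/I)*b = -2*b/I)
(q(17, -2) + g(6)*(0 + 10))**2 = (-2*17/(-2) + (2 + 6 + 6**2)*(0 + 10))**2 = (-2*17*(-1/2) + (2 + 6 + 36)*10)**2 = (17 + 44*10)**2 = (17 + 440)**2 = 457**2 = 208849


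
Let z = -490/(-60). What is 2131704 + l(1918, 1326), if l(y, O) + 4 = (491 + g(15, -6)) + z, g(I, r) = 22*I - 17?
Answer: 12795073/6 ≈ 2.1325e+6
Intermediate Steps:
g(I, r) = -17 + 22*I
z = 49/6 (z = -490*(-1/60) = 49/6 ≈ 8.1667)
l(y, O) = 4849/6 (l(y, O) = -4 + ((491 + (-17 + 22*15)) + 49/6) = -4 + ((491 + (-17 + 330)) + 49/6) = -4 + ((491 + 313) + 49/6) = -4 + (804 + 49/6) = -4 + 4873/6 = 4849/6)
2131704 + l(1918, 1326) = 2131704 + 4849/6 = 12795073/6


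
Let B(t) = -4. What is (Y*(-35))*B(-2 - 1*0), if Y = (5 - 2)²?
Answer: 1260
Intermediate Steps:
Y = 9 (Y = 3² = 9)
(Y*(-35))*B(-2 - 1*0) = (9*(-35))*(-4) = -315*(-4) = 1260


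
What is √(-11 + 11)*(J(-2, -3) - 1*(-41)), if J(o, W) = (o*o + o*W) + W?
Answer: 0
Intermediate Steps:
J(o, W) = W + o² + W*o (J(o, W) = (o² + W*o) + W = W + o² + W*o)
√(-11 + 11)*(J(-2, -3) - 1*(-41)) = √(-11 + 11)*((-3 + (-2)² - 3*(-2)) - 1*(-41)) = √0*((-3 + 4 + 6) + 41) = 0*(7 + 41) = 0*48 = 0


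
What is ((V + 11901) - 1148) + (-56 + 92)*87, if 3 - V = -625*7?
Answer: 18263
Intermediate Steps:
V = 4378 (V = 3 - (-625)*7 = 3 - 1*(-4375) = 3 + 4375 = 4378)
((V + 11901) - 1148) + (-56 + 92)*87 = ((4378 + 11901) - 1148) + (-56 + 92)*87 = (16279 - 1148) + 36*87 = 15131 + 3132 = 18263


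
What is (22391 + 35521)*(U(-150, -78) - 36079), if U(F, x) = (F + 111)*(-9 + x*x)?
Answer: -15810207648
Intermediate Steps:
U(F, x) = (-9 + x²)*(111 + F) (U(F, x) = (111 + F)*(-9 + x²) = (-9 + x²)*(111 + F))
(22391 + 35521)*(U(-150, -78) - 36079) = (22391 + 35521)*((-999 - 9*(-150) + 111*(-78)² - 150*(-78)²) - 36079) = 57912*((-999 + 1350 + 111*6084 - 150*6084) - 36079) = 57912*((-999 + 1350 + 675324 - 912600) - 36079) = 57912*(-236925 - 36079) = 57912*(-273004) = -15810207648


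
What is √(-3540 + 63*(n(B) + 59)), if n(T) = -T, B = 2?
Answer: √51 ≈ 7.1414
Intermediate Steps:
√(-3540 + 63*(n(B) + 59)) = √(-3540 + 63*(-1*2 + 59)) = √(-3540 + 63*(-2 + 59)) = √(-3540 + 63*57) = √(-3540 + 3591) = √51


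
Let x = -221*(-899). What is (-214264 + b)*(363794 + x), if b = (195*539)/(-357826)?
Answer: -6160632994358991/51118 ≈ -1.2052e+11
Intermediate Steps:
b = -15015/51118 (b = 105105*(-1/357826) = -15015/51118 ≈ -0.29373)
x = 198679
(-214264 + b)*(363794 + x) = (-214264 - 15015/51118)*(363794 + 198679) = -10952762167/51118*562473 = -6160632994358991/51118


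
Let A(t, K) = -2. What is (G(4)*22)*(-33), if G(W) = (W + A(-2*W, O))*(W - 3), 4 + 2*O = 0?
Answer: -1452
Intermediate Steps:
O = -2 (O = -2 + (½)*0 = -2 + 0 = -2)
G(W) = (-3 + W)*(-2 + W) (G(W) = (W - 2)*(W - 3) = (-2 + W)*(-3 + W) = (-3 + W)*(-2 + W))
(G(4)*22)*(-33) = ((6 + 4² - 5*4)*22)*(-33) = ((6 + 16 - 20)*22)*(-33) = (2*22)*(-33) = 44*(-33) = -1452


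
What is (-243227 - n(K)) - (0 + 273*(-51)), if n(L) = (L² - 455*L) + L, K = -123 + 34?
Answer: -277631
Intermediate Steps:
K = -89
n(L) = L² - 454*L
(-243227 - n(K)) - (0 + 273*(-51)) = (-243227 - (-89)*(-454 - 89)) - (0 + 273*(-51)) = (-243227 - (-89)*(-543)) - (0 - 13923) = (-243227 - 1*48327) - 1*(-13923) = (-243227 - 48327) + 13923 = -291554 + 13923 = -277631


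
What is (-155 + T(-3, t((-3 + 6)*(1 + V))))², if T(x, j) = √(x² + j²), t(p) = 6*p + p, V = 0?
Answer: 24475 - 4650*√2 ≈ 17899.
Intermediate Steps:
t(p) = 7*p
T(x, j) = √(j² + x²)
(-155 + T(-3, t((-3 + 6)*(1 + V))))² = (-155 + √((7*((-3 + 6)*(1 + 0)))² + (-3)²))² = (-155 + √((7*(3*1))² + 9))² = (-155 + √((7*3)² + 9))² = (-155 + √(21² + 9))² = (-155 + √(441 + 9))² = (-155 + √450)² = (-155 + 15*√2)²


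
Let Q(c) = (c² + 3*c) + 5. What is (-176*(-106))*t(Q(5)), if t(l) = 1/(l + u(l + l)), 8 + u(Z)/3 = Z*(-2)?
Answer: -18656/519 ≈ -35.946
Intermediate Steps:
Q(c) = 5 + c² + 3*c
u(Z) = -24 - 6*Z (u(Z) = -24 + 3*(Z*(-2)) = -24 + 3*(-2*Z) = -24 - 6*Z)
t(l) = 1/(-24 - 11*l) (t(l) = 1/(l + (-24 - 6*(l + l))) = 1/(l + (-24 - 12*l)) = 1/(-24 - 11*l))
(-176*(-106))*t(Q(5)) = (-176*(-106))*(-1/(24 + 11*(5 + 5² + 3*5))) = 18656*(-1/(24 + 11*(5 + 25 + 15))) = 18656*(-1/(24 + 11*45)) = 18656*(-1/(24 + 495)) = 18656*(-1/519) = -18656/519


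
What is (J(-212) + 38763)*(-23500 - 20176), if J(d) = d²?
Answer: -3655986932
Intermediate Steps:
(J(-212) + 38763)*(-23500 - 20176) = ((-212)² + 38763)*(-23500 - 20176) = (44944 + 38763)*(-43676) = 83707*(-43676) = -3655986932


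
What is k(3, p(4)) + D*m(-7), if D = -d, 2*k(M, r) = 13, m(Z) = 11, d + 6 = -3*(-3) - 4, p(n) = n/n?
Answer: 35/2 ≈ 17.500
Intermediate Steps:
p(n) = 1
d = -1 (d = -6 + (-3*(-3) - 4) = -6 + (9 - 4) = -6 + 5 = -1)
k(M, r) = 13/2 (k(M, r) = (½)*13 = 13/2)
D = 1 (D = -1*(-1) = 1)
k(3, p(4)) + D*m(-7) = 13/2 + 1*11 = 13/2 + 11 = 35/2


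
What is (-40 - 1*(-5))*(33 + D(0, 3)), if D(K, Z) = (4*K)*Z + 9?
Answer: -1470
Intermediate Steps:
D(K, Z) = 9 + 4*K*Z (D(K, Z) = 4*K*Z + 9 = 9 + 4*K*Z)
(-40 - 1*(-5))*(33 + D(0, 3)) = (-40 - 1*(-5))*(33 + (9 + 4*0*3)) = (-40 + 5)*(33 + (9 + 0)) = -35*(33 + 9) = -35*42 = -1470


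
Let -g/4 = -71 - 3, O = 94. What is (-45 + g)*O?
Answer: 23594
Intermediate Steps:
g = 296 (g = -4*(-71 - 3) = -4*(-74) = 296)
(-45 + g)*O = (-45 + 296)*94 = 251*94 = 23594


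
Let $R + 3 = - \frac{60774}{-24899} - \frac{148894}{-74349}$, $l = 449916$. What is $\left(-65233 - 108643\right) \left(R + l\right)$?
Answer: $- \frac{20688617428584988660}{264459393} \approx -7.823 \cdot 10^{10}$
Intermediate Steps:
$R = \frac{381735797}{264459393}$ ($R = -3 - \left(- \frac{148894}{74349} - \frac{8682}{3557}\right) = -3 - - \frac{1175113976}{264459393} = -3 + \left(\frac{8682}{3557} + \frac{148894}{74349}\right) = -3 + \frac{1175113976}{264459393} = \frac{381735797}{264459393} \approx 1.4435$)
$\left(-65233 - 108643\right) \left(R + l\right) = \left(-65233 - 108643\right) \left(\frac{381735797}{264459393} + 449916\right) = \left(-173876\right) \frac{118984893996785}{264459393} = - \frac{20688617428584988660}{264459393}$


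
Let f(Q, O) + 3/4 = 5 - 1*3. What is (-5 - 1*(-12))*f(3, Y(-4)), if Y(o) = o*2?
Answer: 35/4 ≈ 8.7500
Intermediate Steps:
Y(o) = 2*o
f(Q, O) = 5/4 (f(Q, O) = -¾ + (5 - 1*3) = -¾ + (5 - 3) = -¾ + 2 = 5/4)
(-5 - 1*(-12))*f(3, Y(-4)) = (-5 - 1*(-12))*(5/4) = (-5 + 12)*(5/4) = 7*(5/4) = 35/4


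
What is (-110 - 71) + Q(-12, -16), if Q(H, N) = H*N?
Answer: 11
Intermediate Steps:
(-110 - 71) + Q(-12, -16) = (-110 - 71) - 12*(-16) = -181 + 192 = 11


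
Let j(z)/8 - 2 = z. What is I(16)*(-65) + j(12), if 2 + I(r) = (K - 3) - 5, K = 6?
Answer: 372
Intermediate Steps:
j(z) = 16 + 8*z
I(r) = -4 (I(r) = -2 + ((6 - 3) - 5) = -2 + (3 - 5) = -2 - 2 = -4)
I(16)*(-65) + j(12) = -4*(-65) + (16 + 8*12) = 260 + (16 + 96) = 260 + 112 = 372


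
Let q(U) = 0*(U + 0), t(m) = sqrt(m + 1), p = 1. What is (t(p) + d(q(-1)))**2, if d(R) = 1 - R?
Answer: (1 + sqrt(2))**2 ≈ 5.8284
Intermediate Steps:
t(m) = sqrt(1 + m)
q(U) = 0 (q(U) = 0*U = 0)
(t(p) + d(q(-1)))**2 = (sqrt(1 + 1) + (1 - 1*0))**2 = (sqrt(2) + (1 + 0))**2 = (sqrt(2) + 1)**2 = (1 + sqrt(2))**2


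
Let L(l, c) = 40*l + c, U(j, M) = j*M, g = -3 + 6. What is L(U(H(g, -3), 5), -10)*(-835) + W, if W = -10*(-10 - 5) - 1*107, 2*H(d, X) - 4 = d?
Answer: -576107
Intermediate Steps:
g = 3
H(d, X) = 2 + d/2
U(j, M) = M*j
L(l, c) = c + 40*l
W = 43 (W = -10*(-15) - 107 = 150 - 107 = 43)
L(U(H(g, -3), 5), -10)*(-835) + W = (-10 + 40*(5*(2 + (½)*3)))*(-835) + 43 = (-10 + 40*(5*(2 + 3/2)))*(-835) + 43 = (-10 + 40*(5*(7/2)))*(-835) + 43 = (-10 + 40*(35/2))*(-835) + 43 = (-10 + 700)*(-835) + 43 = 690*(-835) + 43 = -576150 + 43 = -576107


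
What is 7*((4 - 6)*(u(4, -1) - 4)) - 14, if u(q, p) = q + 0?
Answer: -14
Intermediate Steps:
u(q, p) = q
7*((4 - 6)*(u(4, -1) - 4)) - 14 = 7*((4 - 6)*(4 - 4)) - 14 = 7*(-2*0) - 14 = 7*0 - 14 = 0 - 14 = -14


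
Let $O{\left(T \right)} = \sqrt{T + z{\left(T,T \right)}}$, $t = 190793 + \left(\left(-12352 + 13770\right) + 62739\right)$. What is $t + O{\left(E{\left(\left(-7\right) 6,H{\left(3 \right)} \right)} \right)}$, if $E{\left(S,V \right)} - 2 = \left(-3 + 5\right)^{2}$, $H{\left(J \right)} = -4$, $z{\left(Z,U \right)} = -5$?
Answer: $254951$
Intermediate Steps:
$E{\left(S,V \right)} = 6$ ($E{\left(S,V \right)} = 2 + \left(-3 + 5\right)^{2} = 2 + 2^{2} = 2 + 4 = 6$)
$t = 254950$ ($t = 190793 + \left(1418 + 62739\right) = 190793 + 64157 = 254950$)
$O{\left(T \right)} = \sqrt{-5 + T}$ ($O{\left(T \right)} = \sqrt{T - 5} = \sqrt{-5 + T}$)
$t + O{\left(E{\left(\left(-7\right) 6,H{\left(3 \right)} \right)} \right)} = 254950 + \sqrt{-5 + 6} = 254950 + \sqrt{1} = 254950 + 1 = 254951$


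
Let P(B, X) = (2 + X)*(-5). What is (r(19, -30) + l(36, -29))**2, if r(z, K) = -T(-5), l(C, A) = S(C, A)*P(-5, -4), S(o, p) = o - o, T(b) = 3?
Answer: 9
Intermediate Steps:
S(o, p) = 0
P(B, X) = -10 - 5*X
l(C, A) = 0 (l(C, A) = 0*(-10 - 5*(-4)) = 0*(-10 + 20) = 0*10 = 0)
r(z, K) = -3 (r(z, K) = -1*3 = -3)
(r(19, -30) + l(36, -29))**2 = (-3 + 0)**2 = (-3)**2 = 9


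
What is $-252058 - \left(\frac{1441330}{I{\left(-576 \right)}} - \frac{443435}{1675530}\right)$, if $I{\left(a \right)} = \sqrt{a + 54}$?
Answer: $- \frac{84466059461}{335106} + \frac{720665 i \sqrt{58}}{87} \approx -2.5206 \cdot 10^{5} + 63085.0 i$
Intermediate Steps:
$I{\left(a \right)} = \sqrt{54 + a}$
$-252058 - \left(\frac{1441330}{I{\left(-576 \right)}} - \frac{443435}{1675530}\right) = -252058 - \left(\frac{1441330}{\sqrt{54 - 576}} - \frac{443435}{1675530}\right) = -252058 - \left(\frac{1441330}{\sqrt{-522}} - \frac{88687}{335106}\right) = -252058 - \left(\frac{1441330}{3 i \sqrt{58}} - \frac{88687}{335106}\right) = -252058 - \left(1441330 \left(- \frac{i \sqrt{58}}{174}\right) - \frac{88687}{335106}\right) = -252058 - \left(- \frac{720665 i \sqrt{58}}{87} - \frac{88687}{335106}\right) = -252058 - \left(- \frac{88687}{335106} - \frac{720665 i \sqrt{58}}{87}\right) = -252058 + \left(\frac{88687}{335106} + \frac{720665 i \sqrt{58}}{87}\right) = - \frac{84466059461}{335106} + \frac{720665 i \sqrt{58}}{87}$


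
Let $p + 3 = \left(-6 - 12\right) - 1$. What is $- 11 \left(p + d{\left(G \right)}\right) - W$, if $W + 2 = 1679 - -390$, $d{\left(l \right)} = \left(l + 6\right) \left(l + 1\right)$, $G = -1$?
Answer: $-1825$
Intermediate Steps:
$p = -22$ ($p = -3 - 19 = -22$)
$d{\left(l \right)} = \left(1 + l\right) \left(6 + l\right)$ ($d{\left(l \right)} = \left(6 + l\right) \left(1 + l\right) = \left(1 + l\right) \left(6 + l\right)$)
$W = 2067$ ($W = -2 + \left(1679 - -390\right) = -2 + \left(1679 + 390\right) = -2 + 2069 = 2067$)
$- 11 \left(p + d{\left(G \right)}\right) - W = - 11 \left(-22 + \left(6 + \left(-1\right)^{2} + 7 \left(-1\right)\right)\right) - 2067 = - 11 \left(-22 + \left(6 + 1 - 7\right)\right) - 2067 = - 11 \left(-22 + 0\right) - 2067 = \left(-11\right) \left(-22\right) - 2067 = 242 - 2067 = -1825$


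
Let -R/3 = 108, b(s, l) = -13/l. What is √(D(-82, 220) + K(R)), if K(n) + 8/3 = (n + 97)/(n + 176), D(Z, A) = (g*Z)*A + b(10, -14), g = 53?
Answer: I*√2308949979315/1554 ≈ 977.81*I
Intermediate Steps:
D(Z, A) = 13/14 + 53*A*Z (D(Z, A) = (53*Z)*A - 13/(-14) = 53*A*Z - 13*(-1/14) = 53*A*Z + 13/14 = 13/14 + 53*A*Z)
R = -324 (R = -3*108 = -324)
K(n) = -8/3 + (97 + n)/(176 + n) (K(n) = -8/3 + (n + 97)/(n + 176) = -8/3 + (97 + n)/(176 + n))
√(D(-82, 220) + K(R)) = √((13/14 + 53*220*(-82)) + (-1117 - 5*(-324))/(3*(176 - 324))) = √((13/14 - 956120) + (⅓)*(-1117 + 1620)/(-148)) = √(-13385667/14 + (⅓)*(-1/148)*503) = √(-13385667/14 - 503/444) = √(-2971621595/3108) = I*√2308949979315/1554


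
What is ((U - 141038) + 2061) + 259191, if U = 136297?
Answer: 256511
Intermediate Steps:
((U - 141038) + 2061) + 259191 = ((136297 - 141038) + 2061) + 259191 = (-4741 + 2061) + 259191 = -2680 + 259191 = 256511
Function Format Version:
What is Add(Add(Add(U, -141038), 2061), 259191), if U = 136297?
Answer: 256511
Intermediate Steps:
Add(Add(Add(U, -141038), 2061), 259191) = Add(Add(Add(136297, -141038), 2061), 259191) = Add(Add(-4741, 2061), 259191) = Add(-2680, 259191) = 256511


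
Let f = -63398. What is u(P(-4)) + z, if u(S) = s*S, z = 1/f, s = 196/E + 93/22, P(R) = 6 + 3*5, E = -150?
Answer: 534651046/8717225 ≈ 61.333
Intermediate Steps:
P(R) = 21 (P(R) = 6 + 15 = 21)
s = 4819/1650 (s = 196/(-150) + 93/22 = 196*(-1/150) + 93*(1/22) = -98/75 + 93/22 = 4819/1650 ≈ 2.9206)
z = -1/63398 (z = 1/(-63398) = -1/63398 ≈ -1.5773e-5)
u(S) = 4819*S/1650
u(P(-4)) + z = (4819/1650)*21 - 1/63398 = 33733/550 - 1/63398 = 534651046/8717225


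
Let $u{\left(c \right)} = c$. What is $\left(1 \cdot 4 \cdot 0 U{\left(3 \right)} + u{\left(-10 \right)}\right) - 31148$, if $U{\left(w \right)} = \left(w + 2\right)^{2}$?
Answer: $-31158$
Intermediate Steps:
$U{\left(w \right)} = \left(2 + w\right)^{2}$
$\left(1 \cdot 4 \cdot 0 U{\left(3 \right)} + u{\left(-10 \right)}\right) - 31148 = \left(1 \cdot 4 \cdot 0 \left(2 + 3\right)^{2} - 10\right) - 31148 = \left(4 \cdot 0 \cdot 5^{2} - 10\right) - 31148 = \left(0 \cdot 25 - 10\right) - 31148 = \left(0 - 10\right) - 31148 = -10 - 31148 = -31158$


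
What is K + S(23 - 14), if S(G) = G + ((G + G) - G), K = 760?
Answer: 778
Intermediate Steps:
S(G) = 2*G (S(G) = G + (2*G - G) = G + G = 2*G)
K + S(23 - 14) = 760 + 2*(23 - 14) = 760 + 2*9 = 760 + 18 = 778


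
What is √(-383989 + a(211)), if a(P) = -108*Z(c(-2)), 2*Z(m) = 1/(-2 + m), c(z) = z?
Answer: I*√1535902/2 ≈ 619.66*I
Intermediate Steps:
Z(m) = 1/(2*(-2 + m))
a(P) = 27/2 (a(P) = -54/(-2 - 2) = -54/(-4) = -54*(-1)/4 = -108*(-⅛) = 27/2)
√(-383989 + a(211)) = √(-383989 + 27/2) = √(-767951/2) = I*√1535902/2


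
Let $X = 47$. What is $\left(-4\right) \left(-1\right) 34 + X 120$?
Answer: $5776$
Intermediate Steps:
$\left(-4\right) \left(-1\right) 34 + X 120 = \left(-4\right) \left(-1\right) 34 + 47 \cdot 120 = 4 \cdot 34 + 5640 = 136 + 5640 = 5776$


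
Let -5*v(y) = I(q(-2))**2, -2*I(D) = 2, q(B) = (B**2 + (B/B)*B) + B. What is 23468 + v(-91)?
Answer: 117339/5 ≈ 23468.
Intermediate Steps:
q(B) = B**2 + 2*B (q(B) = (B**2 + 1*B) + B = (B**2 + B) + B = (B + B**2) + B = B**2 + 2*B)
I(D) = -1 (I(D) = -1/2*2 = -1)
v(y) = -1/5 (v(y) = -1/5*(-1)**2 = -1/5*1 = -1/5)
23468 + v(-91) = 23468 - 1/5 = 117339/5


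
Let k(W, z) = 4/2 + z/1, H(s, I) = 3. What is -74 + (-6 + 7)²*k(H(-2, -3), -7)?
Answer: -79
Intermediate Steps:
k(W, z) = 2 + z (k(W, z) = 4*(½) + z*1 = 2 + z)
-74 + (-6 + 7)²*k(H(-2, -3), -7) = -74 + (-6 + 7)²*(2 - 7) = -74 + 1²*(-5) = -74 + 1*(-5) = -74 - 5 = -79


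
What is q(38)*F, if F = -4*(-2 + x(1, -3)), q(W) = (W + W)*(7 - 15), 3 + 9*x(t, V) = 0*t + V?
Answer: -19456/3 ≈ -6485.3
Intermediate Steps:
x(t, V) = -1/3 + V/9 (x(t, V) = -1/3 + (0*t + V)/9 = -1/3 + (0 + V)/9 = -1/3 + V/9)
q(W) = -16*W (q(W) = (2*W)*(-8) = -16*W)
F = 32/3 (F = -4*(-2 + (-1/3 + (1/9)*(-3))) = -4*(-2 + (-1/3 - 1/3)) = -4*(-2 - 2/3) = -4*(-8/3) = 32/3 ≈ 10.667)
q(38)*F = -16*38*(32/3) = -608*32/3 = -19456/3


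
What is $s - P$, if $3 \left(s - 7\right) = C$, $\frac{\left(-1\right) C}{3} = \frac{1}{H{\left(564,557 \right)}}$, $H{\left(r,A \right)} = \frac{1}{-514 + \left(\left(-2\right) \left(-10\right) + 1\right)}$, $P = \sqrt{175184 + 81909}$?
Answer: $500 - \sqrt{257093} \approx -7.0434$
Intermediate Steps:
$P = \sqrt{257093} \approx 507.04$
$H{\left(r,A \right)} = - \frac{1}{493}$ ($H{\left(r,A \right)} = \frac{1}{-514 + \left(20 + 1\right)} = \frac{1}{-514 + 21} = \frac{1}{-493} = - \frac{1}{493}$)
$C = 1479$ ($C = - \frac{3}{- \frac{1}{493}} = \left(-3\right) \left(-493\right) = 1479$)
$s = 500$ ($s = 7 + \frac{1}{3} \cdot 1479 = 7 + 493 = 500$)
$s - P = 500 - \sqrt{257093}$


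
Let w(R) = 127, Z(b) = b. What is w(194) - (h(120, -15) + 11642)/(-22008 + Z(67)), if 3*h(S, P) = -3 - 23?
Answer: 8394421/65823 ≈ 127.53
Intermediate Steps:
h(S, P) = -26/3 (h(S, P) = (-3 - 23)/3 = (⅓)*(-26) = -26/3)
w(194) - (h(120, -15) + 11642)/(-22008 + Z(67)) = 127 - (-26/3 + 11642)/(-22008 + 67) = 127 - 34900/(3*(-21941)) = 127 - 34900*(-1)/(3*21941) = 127 - 1*(-34900/65823) = 127 + 34900/65823 = 8394421/65823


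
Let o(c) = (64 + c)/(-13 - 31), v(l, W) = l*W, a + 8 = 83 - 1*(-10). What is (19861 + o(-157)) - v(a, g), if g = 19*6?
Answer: 447617/44 ≈ 10173.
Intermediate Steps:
g = 114
a = 85 (a = -8 + (83 - 1*(-10)) = -8 + (83 + 10) = -8 + 93 = 85)
v(l, W) = W*l
o(c) = -16/11 - c/44 (o(c) = (64 + c)/(-44) = (64 + c)*(-1/44) = -16/11 - c/44)
(19861 + o(-157)) - v(a, g) = (19861 + (-16/11 - 1/44*(-157))) - 114*85 = (19861 + (-16/11 + 157/44)) - 1*9690 = (19861 + 93/44) - 9690 = 873977/44 - 9690 = 447617/44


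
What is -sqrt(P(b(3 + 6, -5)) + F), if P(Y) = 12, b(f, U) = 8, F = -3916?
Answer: -8*I*sqrt(61) ≈ -62.482*I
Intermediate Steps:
-sqrt(P(b(3 + 6, -5)) + F) = -sqrt(12 - 3916) = -sqrt(-3904) = -8*I*sqrt(61)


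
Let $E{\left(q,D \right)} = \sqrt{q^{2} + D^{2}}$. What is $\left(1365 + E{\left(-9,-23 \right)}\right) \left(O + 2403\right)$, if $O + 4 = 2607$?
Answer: $6833190 + 5006 \sqrt{610} \approx 6.9568 \cdot 10^{6}$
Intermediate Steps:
$O = 2603$ ($O = -4 + 2607 = 2603$)
$E{\left(q,D \right)} = \sqrt{D^{2} + q^{2}}$
$\left(1365 + E{\left(-9,-23 \right)}\right) \left(O + 2403\right) = \left(1365 + \sqrt{\left(-23\right)^{2} + \left(-9\right)^{2}}\right) \left(2603 + 2403\right) = \left(1365 + \sqrt{529 + 81}\right) 5006 = \left(1365 + \sqrt{610}\right) 5006 = 6833190 + 5006 \sqrt{610}$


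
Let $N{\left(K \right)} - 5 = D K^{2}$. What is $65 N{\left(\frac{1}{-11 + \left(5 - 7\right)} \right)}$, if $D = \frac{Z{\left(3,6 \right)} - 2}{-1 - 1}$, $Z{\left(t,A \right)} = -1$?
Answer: $\frac{8465}{26} \approx 325.58$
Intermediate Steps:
$D = \frac{3}{2}$ ($D = \frac{-1 - 2}{-1 - 1} = - \frac{3}{-2} = \left(-3\right) \left(- \frac{1}{2}\right) = \frac{3}{2} \approx 1.5$)
$N{\left(K \right)} = 5 + \frac{3 K^{2}}{2}$
$65 N{\left(\frac{1}{-11 + \left(5 - 7\right)} \right)} = 65 \left(5 + \frac{3 \left(\frac{1}{-11 + \left(5 - 7\right)}\right)^{2}}{2}\right) = 65 \left(5 + \frac{3 \left(\frac{1}{-11 - 2}\right)^{2}}{2}\right) = 65 \left(5 + \frac{3 \left(\frac{1}{-13}\right)^{2}}{2}\right) = 65 \left(5 + \frac{3 \left(- \frac{1}{13}\right)^{2}}{2}\right) = 65 \left(5 + \frac{3}{2} \cdot \frac{1}{169}\right) = 65 \left(5 + \frac{3}{338}\right) = 65 \cdot \frac{1693}{338} = \frac{8465}{26}$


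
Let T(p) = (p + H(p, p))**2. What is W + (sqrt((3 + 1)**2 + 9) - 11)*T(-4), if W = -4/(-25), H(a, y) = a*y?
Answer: -21596/25 ≈ -863.84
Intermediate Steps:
W = 4/25 (W = -4*(-1/25) = 4/25 ≈ 0.16000)
T(p) = (p + p**2)**2 (T(p) = (p + p*p)**2 = (p + p**2)**2)
W + (sqrt((3 + 1)**2 + 9) - 11)*T(-4) = 4/25 + (sqrt((3 + 1)**2 + 9) - 11)*((-4)**2*(1 - 4)**2) = 4/25 + (sqrt(4**2 + 9) - 11)*(16*(-3)**2) = 4/25 + (sqrt(16 + 9) - 11)*(16*9) = 4/25 + (sqrt(25) - 11)*144 = 4/25 + (5 - 11)*144 = 4/25 - 6*144 = 4/25 - 864 = -21596/25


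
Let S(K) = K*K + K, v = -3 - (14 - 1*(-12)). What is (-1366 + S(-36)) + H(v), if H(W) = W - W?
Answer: -106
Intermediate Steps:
v = -29 (v = -3 - (14 + 12) = -3 - 1*26 = -3 - 26 = -29)
S(K) = K + K**2 (S(K) = K**2 + K = K + K**2)
H(W) = 0
(-1366 + S(-36)) + H(v) = (-1366 - 36*(1 - 36)) + 0 = (-1366 - 36*(-35)) + 0 = (-1366 + 1260) + 0 = -106 + 0 = -106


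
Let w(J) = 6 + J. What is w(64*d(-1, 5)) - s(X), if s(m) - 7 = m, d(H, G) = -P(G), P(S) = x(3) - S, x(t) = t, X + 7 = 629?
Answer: -495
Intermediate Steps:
X = 622 (X = -7 + 629 = 622)
P(S) = 3 - S
d(H, G) = -3 + G (d(H, G) = -(3 - G) = -3 + G)
s(m) = 7 + m
w(64*d(-1, 5)) - s(X) = (6 + 64*(-3 + 5)) - (7 + 622) = (6 + 64*2) - 1*629 = (6 + 128) - 629 = 134 - 629 = -495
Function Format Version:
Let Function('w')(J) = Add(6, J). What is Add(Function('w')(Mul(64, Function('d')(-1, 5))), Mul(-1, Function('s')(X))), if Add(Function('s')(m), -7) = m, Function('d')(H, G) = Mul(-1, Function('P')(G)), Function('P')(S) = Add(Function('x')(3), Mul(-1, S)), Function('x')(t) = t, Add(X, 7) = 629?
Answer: -495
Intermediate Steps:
X = 622 (X = Add(-7, 629) = 622)
Function('P')(S) = Add(3, Mul(-1, S))
Function('d')(H, G) = Add(-3, G) (Function('d')(H, G) = Mul(-1, Add(3, Mul(-1, G))) = Add(-3, G))
Function('s')(m) = Add(7, m)
Add(Function('w')(Mul(64, Function('d')(-1, 5))), Mul(-1, Function('s')(X))) = Add(Add(6, Mul(64, Add(-3, 5))), Mul(-1, Add(7, 622))) = Add(Add(6, Mul(64, 2)), Mul(-1, 629)) = Add(Add(6, 128), -629) = Add(134, -629) = -495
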